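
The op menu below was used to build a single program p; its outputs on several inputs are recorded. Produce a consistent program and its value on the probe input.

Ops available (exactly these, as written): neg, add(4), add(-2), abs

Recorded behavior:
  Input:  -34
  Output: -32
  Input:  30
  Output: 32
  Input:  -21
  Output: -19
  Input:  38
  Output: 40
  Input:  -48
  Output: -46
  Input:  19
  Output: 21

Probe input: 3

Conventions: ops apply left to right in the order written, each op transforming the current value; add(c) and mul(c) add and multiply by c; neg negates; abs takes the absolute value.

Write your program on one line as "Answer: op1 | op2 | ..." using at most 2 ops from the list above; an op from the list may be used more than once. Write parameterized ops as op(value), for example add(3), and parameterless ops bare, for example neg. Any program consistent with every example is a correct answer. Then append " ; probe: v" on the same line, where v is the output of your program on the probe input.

add(4) | add(-2) ; probe: 5

Check, running the answer program on each example:
  -34 -> -30 -> -32
  30 -> 34 -> 32
  -21 -> -17 -> -19
  38 -> 42 -> 40
  -48 -> -44 -> -46
  19 -> 23 -> 21
  probe: 3 -> 7 -> 5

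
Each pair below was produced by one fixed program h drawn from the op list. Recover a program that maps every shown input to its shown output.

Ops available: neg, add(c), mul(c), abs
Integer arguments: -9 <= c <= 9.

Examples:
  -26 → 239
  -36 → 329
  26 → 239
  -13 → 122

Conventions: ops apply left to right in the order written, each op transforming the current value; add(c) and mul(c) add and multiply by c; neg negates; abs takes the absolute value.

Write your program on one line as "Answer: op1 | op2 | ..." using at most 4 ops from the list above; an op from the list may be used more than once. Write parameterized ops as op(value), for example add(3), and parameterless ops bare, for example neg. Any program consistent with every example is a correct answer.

mul(-9) | abs | add(5)

Check, running the answer program on each example:
  -26 -> 234 -> 234 -> 239
  -36 -> 324 -> 324 -> 329
  26 -> -234 -> 234 -> 239
  -13 -> 117 -> 117 -> 122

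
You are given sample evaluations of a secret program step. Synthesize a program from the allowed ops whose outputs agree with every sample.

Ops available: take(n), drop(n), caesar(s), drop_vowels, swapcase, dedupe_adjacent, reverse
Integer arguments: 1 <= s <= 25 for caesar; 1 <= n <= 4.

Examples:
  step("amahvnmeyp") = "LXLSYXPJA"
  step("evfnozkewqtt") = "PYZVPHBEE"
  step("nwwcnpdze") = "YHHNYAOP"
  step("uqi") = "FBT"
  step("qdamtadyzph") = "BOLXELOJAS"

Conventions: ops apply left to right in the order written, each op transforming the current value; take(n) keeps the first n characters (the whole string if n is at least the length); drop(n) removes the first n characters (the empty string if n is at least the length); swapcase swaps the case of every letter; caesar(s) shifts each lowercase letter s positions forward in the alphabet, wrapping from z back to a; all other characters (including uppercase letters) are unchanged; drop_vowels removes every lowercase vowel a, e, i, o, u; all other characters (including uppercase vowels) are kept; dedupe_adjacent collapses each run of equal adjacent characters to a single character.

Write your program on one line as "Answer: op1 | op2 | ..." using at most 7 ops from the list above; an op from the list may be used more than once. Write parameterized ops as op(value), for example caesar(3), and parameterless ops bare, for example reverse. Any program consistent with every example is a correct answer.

caesar(23) | caesar(18) | caesar(20) | drop_vowels | caesar(2) | swapcase

Check, running the answer program on each example:
  "amahvnmeyp" -> "xjxeskjbvm" -> "pbpwkcbtne" -> "jvjqewvnhy" -> "jvjqwvnhy" -> "lxlsyxpja" -> "LXLSYXPJA"
  "evfnozkewqtt" -> "bscklwhbtnqq" -> "tkucdoztlfii" -> "neowxitnfzcc" -> "nwxtnfzcc" -> "pyzvphbee" -> "PYZVPHBEE"
  "nwwcnpdze" -> "kttzkmawb" -> "cllrcesot" -> "wfflwymin" -> "wfflwymn" -> "yhhnyaop" -> "YHHNYAOP"
  "uqi" -> "rnf" -> "jfx" -> "dzr" -> "dzr" -> "fbt" -> "FBT"
  "qdamtadyzph" -> "naxjqxavwme" -> "fspbipsnoew" -> "zmjvcjmhiyq" -> "zmjvcjmhyq" -> "bolxelojas" -> "BOLXELOJAS"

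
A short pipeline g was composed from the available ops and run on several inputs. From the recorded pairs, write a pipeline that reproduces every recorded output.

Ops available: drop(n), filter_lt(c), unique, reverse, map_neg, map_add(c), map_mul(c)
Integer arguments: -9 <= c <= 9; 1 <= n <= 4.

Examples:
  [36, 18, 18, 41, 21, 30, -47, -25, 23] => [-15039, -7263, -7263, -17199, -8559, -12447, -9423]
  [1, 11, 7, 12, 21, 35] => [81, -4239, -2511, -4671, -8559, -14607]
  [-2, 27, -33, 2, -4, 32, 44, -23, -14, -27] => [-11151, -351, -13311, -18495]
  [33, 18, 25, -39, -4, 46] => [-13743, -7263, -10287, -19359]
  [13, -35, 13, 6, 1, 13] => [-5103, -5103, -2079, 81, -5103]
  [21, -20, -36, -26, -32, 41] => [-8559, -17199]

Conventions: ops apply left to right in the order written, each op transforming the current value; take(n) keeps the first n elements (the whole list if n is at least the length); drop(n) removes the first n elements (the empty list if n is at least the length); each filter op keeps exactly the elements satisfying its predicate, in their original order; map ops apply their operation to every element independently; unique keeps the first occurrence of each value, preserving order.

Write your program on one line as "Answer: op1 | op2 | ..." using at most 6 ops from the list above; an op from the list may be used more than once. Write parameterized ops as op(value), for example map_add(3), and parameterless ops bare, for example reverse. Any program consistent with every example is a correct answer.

map_mul(-6) | map_add(8) | filter_lt(6) | map_mul(-8) | map_add(7) | map_mul(-9)

Check, running the answer program on each example:
  [36, 18, 18, 41, 21, 30, -47, -25, 23] -> [-216, -108, -108, -246, -126, -180, 282, 150, -138] -> [-208, -100, -100, -238, -118, -172, 290, 158, -130] -> [-208, -100, -100, -238, -118, -172, -130] -> [1664, 800, 800, 1904, 944, 1376, 1040] -> [1671, 807, 807, 1911, 951, 1383, 1047] -> [-15039, -7263, -7263, -17199, -8559, -12447, -9423]
  [1, 11, 7, 12, 21, 35] -> [-6, -66, -42, -72, -126, -210] -> [2, -58, -34, -64, -118, -202] -> [2, -58, -34, -64, -118, -202] -> [-16, 464, 272, 512, 944, 1616] -> [-9, 471, 279, 519, 951, 1623] -> [81, -4239, -2511, -4671, -8559, -14607]
  [-2, 27, -33, 2, -4, 32, 44, -23, -14, -27] -> [12, -162, 198, -12, 24, -192, -264, 138, 84, 162] -> [20, -154, 206, -4, 32, -184, -256, 146, 92, 170] -> [-154, -4, -184, -256] -> [1232, 32, 1472, 2048] -> [1239, 39, 1479, 2055] -> [-11151, -351, -13311, -18495]
  [33, 18, 25, -39, -4, 46] -> [-198, -108, -150, 234, 24, -276] -> [-190, -100, -142, 242, 32, -268] -> [-190, -100, -142, -268] -> [1520, 800, 1136, 2144] -> [1527, 807, 1143, 2151] -> [-13743, -7263, -10287, -19359]
  [13, -35, 13, 6, 1, 13] -> [-78, 210, -78, -36, -6, -78] -> [-70, 218, -70, -28, 2, -70] -> [-70, -70, -28, 2, -70] -> [560, 560, 224, -16, 560] -> [567, 567, 231, -9, 567] -> [-5103, -5103, -2079, 81, -5103]
  [21, -20, -36, -26, -32, 41] -> [-126, 120, 216, 156, 192, -246] -> [-118, 128, 224, 164, 200, -238] -> [-118, -238] -> [944, 1904] -> [951, 1911] -> [-8559, -17199]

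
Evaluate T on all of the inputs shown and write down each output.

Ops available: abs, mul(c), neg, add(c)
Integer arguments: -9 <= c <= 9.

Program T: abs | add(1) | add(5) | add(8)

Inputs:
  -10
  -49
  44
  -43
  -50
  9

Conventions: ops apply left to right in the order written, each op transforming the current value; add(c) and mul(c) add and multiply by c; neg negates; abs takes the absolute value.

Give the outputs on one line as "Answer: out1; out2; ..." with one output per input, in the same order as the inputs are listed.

24; 63; 58; 57; 64; 23

Execution, op by op:
  -10 -> 10 -> 11 -> 16 -> 24
  -49 -> 49 -> 50 -> 55 -> 63
  44 -> 44 -> 45 -> 50 -> 58
  -43 -> 43 -> 44 -> 49 -> 57
  -50 -> 50 -> 51 -> 56 -> 64
  9 -> 9 -> 10 -> 15 -> 23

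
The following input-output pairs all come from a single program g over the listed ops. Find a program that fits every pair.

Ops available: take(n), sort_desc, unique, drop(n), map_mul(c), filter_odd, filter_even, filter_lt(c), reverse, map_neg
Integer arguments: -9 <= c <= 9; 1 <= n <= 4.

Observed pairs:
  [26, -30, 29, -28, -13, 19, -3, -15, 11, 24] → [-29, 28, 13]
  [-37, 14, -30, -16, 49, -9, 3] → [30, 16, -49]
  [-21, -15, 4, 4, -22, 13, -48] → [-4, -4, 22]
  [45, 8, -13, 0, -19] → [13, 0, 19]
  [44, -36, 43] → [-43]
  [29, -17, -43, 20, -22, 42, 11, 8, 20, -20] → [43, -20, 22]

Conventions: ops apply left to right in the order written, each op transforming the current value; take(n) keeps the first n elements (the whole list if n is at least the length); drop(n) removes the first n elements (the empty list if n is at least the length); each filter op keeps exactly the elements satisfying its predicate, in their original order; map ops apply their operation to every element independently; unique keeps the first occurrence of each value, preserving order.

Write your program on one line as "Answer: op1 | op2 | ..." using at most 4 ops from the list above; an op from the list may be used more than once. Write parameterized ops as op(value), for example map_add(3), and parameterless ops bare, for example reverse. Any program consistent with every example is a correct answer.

drop(2) | take(3) | map_neg

Check, running the answer program on each example:
  [26, -30, 29, -28, -13, 19, -3, -15, 11, 24] -> [29, -28, -13, 19, -3, -15, 11, 24] -> [29, -28, -13] -> [-29, 28, 13]
  [-37, 14, -30, -16, 49, -9, 3] -> [-30, -16, 49, -9, 3] -> [-30, -16, 49] -> [30, 16, -49]
  [-21, -15, 4, 4, -22, 13, -48] -> [4, 4, -22, 13, -48] -> [4, 4, -22] -> [-4, -4, 22]
  [45, 8, -13, 0, -19] -> [-13, 0, -19] -> [-13, 0, -19] -> [13, 0, 19]
  [44, -36, 43] -> [43] -> [43] -> [-43]
  [29, -17, -43, 20, -22, 42, 11, 8, 20, -20] -> [-43, 20, -22, 42, 11, 8, 20, -20] -> [-43, 20, -22] -> [43, -20, 22]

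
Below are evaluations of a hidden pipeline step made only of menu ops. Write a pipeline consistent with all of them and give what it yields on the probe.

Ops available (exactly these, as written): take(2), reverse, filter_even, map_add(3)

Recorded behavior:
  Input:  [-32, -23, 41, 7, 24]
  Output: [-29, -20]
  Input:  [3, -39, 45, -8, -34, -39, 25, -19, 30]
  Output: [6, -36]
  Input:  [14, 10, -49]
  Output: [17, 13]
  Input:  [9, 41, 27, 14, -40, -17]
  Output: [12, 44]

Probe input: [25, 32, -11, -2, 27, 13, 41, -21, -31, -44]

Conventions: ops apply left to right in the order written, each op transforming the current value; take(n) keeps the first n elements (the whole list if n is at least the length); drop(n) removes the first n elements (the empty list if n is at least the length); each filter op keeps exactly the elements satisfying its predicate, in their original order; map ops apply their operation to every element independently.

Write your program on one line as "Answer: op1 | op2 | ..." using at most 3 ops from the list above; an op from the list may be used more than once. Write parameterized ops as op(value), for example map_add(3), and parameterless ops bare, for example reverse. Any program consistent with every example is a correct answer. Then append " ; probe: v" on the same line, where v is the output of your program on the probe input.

take(2) | map_add(3) ; probe: [28, 35]

Check, running the answer program on each example:
  [-32, -23, 41, 7, 24] -> [-32, -23] -> [-29, -20]
  [3, -39, 45, -8, -34, -39, 25, -19, 30] -> [3, -39] -> [6, -36]
  [14, 10, -49] -> [14, 10] -> [17, 13]
  [9, 41, 27, 14, -40, -17] -> [9, 41] -> [12, 44]
  probe: [25, 32, -11, -2, 27, 13, 41, -21, -31, -44] -> [25, 32] -> [28, 35]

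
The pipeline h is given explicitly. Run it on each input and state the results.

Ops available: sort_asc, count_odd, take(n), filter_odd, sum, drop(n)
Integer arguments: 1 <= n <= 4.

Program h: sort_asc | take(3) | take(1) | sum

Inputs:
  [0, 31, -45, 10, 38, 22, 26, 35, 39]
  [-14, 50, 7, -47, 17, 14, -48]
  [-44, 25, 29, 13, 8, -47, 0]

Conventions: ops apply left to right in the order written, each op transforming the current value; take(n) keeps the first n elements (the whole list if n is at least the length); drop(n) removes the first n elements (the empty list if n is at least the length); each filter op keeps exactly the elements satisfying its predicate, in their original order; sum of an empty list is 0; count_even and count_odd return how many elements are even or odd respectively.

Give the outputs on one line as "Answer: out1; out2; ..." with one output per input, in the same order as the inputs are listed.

Execution, op by op:
  [0, 31, -45, 10, 38, 22, 26, 35, 39] -> [-45, 0, 10, 22, 26, 31, 35, 38, 39] -> [-45, 0, 10] -> [-45] -> -45
  [-14, 50, 7, -47, 17, 14, -48] -> [-48, -47, -14, 7, 14, 17, 50] -> [-48, -47, -14] -> [-48] -> -48
  [-44, 25, 29, 13, 8, -47, 0] -> [-47, -44, 0, 8, 13, 25, 29] -> [-47, -44, 0] -> [-47] -> -47

-45; -48; -47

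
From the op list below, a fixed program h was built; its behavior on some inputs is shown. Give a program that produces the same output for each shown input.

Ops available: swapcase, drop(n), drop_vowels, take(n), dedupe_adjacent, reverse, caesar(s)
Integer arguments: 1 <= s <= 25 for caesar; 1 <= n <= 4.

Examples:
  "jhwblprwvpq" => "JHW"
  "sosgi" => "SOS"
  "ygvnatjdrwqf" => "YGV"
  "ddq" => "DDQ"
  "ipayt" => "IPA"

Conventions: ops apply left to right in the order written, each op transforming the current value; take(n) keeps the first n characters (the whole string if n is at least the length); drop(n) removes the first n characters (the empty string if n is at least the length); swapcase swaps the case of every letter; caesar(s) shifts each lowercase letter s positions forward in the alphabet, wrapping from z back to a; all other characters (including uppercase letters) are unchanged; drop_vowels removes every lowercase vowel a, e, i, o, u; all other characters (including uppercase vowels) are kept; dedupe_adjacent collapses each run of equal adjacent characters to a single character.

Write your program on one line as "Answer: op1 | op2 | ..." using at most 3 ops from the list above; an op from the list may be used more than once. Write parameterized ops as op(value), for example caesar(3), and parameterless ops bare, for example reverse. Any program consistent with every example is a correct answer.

swapcase | take(3)

Check, running the answer program on each example:
  "jhwblprwvpq" -> "JHWBLPRWVPQ" -> "JHW"
  "sosgi" -> "SOSGI" -> "SOS"
  "ygvnatjdrwqf" -> "YGVNATJDRWQF" -> "YGV"
  "ddq" -> "DDQ" -> "DDQ"
  "ipayt" -> "IPAYT" -> "IPA"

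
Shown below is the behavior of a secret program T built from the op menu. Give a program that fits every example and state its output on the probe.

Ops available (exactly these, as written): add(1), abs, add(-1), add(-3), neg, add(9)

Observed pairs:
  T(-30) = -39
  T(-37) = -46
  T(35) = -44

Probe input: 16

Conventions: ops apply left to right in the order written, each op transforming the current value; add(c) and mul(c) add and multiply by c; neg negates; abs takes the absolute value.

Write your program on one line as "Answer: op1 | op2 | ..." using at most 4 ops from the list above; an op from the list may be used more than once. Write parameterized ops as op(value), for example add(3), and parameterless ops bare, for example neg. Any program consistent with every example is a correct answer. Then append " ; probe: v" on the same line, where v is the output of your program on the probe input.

abs | add(9) | neg ; probe: -25

Check, running the answer program on each example:
  -30 -> 30 -> 39 -> -39
  -37 -> 37 -> 46 -> -46
  35 -> 35 -> 44 -> -44
  probe: 16 -> 16 -> 25 -> -25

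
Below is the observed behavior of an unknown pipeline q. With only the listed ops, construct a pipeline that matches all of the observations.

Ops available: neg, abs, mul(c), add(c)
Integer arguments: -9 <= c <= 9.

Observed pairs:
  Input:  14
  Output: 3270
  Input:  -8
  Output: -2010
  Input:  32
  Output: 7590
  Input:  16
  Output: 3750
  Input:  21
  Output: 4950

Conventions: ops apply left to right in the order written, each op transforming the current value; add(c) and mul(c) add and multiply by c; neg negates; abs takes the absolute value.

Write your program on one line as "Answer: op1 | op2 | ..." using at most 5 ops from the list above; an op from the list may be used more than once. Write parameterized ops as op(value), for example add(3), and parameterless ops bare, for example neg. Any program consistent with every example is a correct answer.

mul(-8) | add(3) | mul(6) | mul(-5)

Check, running the answer program on each example:
  14 -> -112 -> -109 -> -654 -> 3270
  -8 -> 64 -> 67 -> 402 -> -2010
  32 -> -256 -> -253 -> -1518 -> 7590
  16 -> -128 -> -125 -> -750 -> 3750
  21 -> -168 -> -165 -> -990 -> 4950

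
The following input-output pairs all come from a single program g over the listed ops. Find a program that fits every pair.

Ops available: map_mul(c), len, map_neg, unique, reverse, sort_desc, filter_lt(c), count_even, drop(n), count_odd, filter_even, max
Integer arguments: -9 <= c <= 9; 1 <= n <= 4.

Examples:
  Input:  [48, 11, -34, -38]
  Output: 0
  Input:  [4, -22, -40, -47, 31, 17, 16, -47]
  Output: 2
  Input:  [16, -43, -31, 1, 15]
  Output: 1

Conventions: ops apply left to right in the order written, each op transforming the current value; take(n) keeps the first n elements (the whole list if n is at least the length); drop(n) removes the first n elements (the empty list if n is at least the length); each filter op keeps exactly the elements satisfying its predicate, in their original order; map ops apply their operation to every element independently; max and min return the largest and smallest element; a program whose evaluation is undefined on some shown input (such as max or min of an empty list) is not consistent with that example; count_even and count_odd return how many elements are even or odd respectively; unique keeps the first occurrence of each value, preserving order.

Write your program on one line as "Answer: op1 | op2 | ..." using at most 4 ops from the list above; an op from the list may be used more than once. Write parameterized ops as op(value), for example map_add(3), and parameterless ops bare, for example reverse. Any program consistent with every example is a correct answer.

sort_desc | reverse | drop(3) | count_odd

Check, running the answer program on each example:
  [48, 11, -34, -38] -> [48, 11, -34, -38] -> [-38, -34, 11, 48] -> [48] -> 0
  [4, -22, -40, -47, 31, 17, 16, -47] -> [31, 17, 16, 4, -22, -40, -47, -47] -> [-47, -47, -40, -22, 4, 16, 17, 31] -> [-22, 4, 16, 17, 31] -> 2
  [16, -43, -31, 1, 15] -> [16, 15, 1, -31, -43] -> [-43, -31, 1, 15, 16] -> [15, 16] -> 1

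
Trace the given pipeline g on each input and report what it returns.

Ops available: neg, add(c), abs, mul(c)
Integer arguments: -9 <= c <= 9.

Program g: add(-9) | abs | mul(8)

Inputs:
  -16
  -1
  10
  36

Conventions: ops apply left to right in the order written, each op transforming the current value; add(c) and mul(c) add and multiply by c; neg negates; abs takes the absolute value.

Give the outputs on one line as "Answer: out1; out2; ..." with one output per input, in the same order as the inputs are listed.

200; 80; 8; 216

Execution, op by op:
  -16 -> -25 -> 25 -> 200
  -1 -> -10 -> 10 -> 80
  10 -> 1 -> 1 -> 8
  36 -> 27 -> 27 -> 216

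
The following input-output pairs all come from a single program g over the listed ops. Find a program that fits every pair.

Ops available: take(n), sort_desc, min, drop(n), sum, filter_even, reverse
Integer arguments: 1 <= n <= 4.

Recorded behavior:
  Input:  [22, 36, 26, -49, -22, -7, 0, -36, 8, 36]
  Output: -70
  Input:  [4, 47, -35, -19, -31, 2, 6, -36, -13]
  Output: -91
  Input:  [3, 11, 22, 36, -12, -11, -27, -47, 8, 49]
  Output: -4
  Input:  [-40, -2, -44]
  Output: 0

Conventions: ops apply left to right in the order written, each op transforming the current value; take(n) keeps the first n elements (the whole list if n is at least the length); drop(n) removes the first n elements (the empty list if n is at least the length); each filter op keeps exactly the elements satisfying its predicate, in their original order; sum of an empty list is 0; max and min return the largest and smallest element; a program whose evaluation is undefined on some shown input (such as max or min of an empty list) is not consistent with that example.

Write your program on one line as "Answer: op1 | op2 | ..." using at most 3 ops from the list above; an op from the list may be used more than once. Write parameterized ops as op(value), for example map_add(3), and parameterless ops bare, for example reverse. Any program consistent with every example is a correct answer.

drop(3) | sort_desc | sum

Check, running the answer program on each example:
  [22, 36, 26, -49, -22, -7, 0, -36, 8, 36] -> [-49, -22, -7, 0, -36, 8, 36] -> [36, 8, 0, -7, -22, -36, -49] -> -70
  [4, 47, -35, -19, -31, 2, 6, -36, -13] -> [-19, -31, 2, 6, -36, -13] -> [6, 2, -13, -19, -31, -36] -> -91
  [3, 11, 22, 36, -12, -11, -27, -47, 8, 49] -> [36, -12, -11, -27, -47, 8, 49] -> [49, 36, 8, -11, -12, -27, -47] -> -4
  [-40, -2, -44] -> [] -> [] -> 0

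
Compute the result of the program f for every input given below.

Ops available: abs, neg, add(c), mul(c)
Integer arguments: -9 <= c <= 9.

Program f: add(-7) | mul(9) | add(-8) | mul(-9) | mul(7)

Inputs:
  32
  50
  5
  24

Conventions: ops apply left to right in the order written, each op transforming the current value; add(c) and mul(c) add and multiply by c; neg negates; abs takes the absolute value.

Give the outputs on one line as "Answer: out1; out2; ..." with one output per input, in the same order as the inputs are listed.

-13671; -23877; 1638; -9135

Execution, op by op:
  32 -> 25 -> 225 -> 217 -> -1953 -> -13671
  50 -> 43 -> 387 -> 379 -> -3411 -> -23877
  5 -> -2 -> -18 -> -26 -> 234 -> 1638
  24 -> 17 -> 153 -> 145 -> -1305 -> -9135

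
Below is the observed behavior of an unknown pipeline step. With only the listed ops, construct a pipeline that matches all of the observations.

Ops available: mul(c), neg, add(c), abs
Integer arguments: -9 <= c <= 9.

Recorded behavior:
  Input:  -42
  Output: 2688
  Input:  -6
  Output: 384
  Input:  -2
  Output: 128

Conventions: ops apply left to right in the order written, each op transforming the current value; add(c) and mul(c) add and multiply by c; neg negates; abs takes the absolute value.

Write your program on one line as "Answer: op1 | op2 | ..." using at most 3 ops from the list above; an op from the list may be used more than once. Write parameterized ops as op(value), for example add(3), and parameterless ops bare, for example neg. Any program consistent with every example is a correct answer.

mul(-8) | mul(-4) | mul(-2)

Check, running the answer program on each example:
  -42 -> 336 -> -1344 -> 2688
  -6 -> 48 -> -192 -> 384
  -2 -> 16 -> -64 -> 128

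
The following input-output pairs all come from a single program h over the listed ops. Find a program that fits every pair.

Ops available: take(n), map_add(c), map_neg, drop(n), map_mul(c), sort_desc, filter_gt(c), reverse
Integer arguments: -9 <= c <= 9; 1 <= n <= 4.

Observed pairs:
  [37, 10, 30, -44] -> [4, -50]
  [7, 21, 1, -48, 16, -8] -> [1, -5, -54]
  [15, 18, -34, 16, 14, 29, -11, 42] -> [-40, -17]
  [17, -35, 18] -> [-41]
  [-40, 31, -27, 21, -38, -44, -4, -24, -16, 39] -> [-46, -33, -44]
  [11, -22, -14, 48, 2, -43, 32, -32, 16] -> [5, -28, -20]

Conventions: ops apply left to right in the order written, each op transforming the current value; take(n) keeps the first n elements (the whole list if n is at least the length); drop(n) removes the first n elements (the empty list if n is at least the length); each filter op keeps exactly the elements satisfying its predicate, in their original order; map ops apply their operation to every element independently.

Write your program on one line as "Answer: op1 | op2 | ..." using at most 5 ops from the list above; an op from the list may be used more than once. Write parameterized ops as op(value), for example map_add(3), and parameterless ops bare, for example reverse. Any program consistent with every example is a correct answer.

map_mul(-1) | map_add(6) | filter_gt(-6) | map_mul(-1) | take(3)

Check, running the answer program on each example:
  [37, 10, 30, -44] -> [-37, -10, -30, 44] -> [-31, -4, -24, 50] -> [-4, 50] -> [4, -50] -> [4, -50]
  [7, 21, 1, -48, 16, -8] -> [-7, -21, -1, 48, -16, 8] -> [-1, -15, 5, 54, -10, 14] -> [-1, 5, 54, 14] -> [1, -5, -54, -14] -> [1, -5, -54]
  [15, 18, -34, 16, 14, 29, -11, 42] -> [-15, -18, 34, -16, -14, -29, 11, -42] -> [-9, -12, 40, -10, -8, -23, 17, -36] -> [40, 17] -> [-40, -17] -> [-40, -17]
  [17, -35, 18] -> [-17, 35, -18] -> [-11, 41, -12] -> [41] -> [-41] -> [-41]
  [-40, 31, -27, 21, -38, -44, -4, -24, -16, 39] -> [40, -31, 27, -21, 38, 44, 4, 24, 16, -39] -> [46, -25, 33, -15, 44, 50, 10, 30, 22, -33] -> [46, 33, 44, 50, 10, 30, 22] -> [-46, -33, -44, -50, -10, -30, -22] -> [-46, -33, -44]
  [11, -22, -14, 48, 2, -43, 32, -32, 16] -> [-11, 22, 14, -48, -2, 43, -32, 32, -16] -> [-5, 28, 20, -42, 4, 49, -26, 38, -10] -> [-5, 28, 20, 4, 49, 38] -> [5, -28, -20, -4, -49, -38] -> [5, -28, -20]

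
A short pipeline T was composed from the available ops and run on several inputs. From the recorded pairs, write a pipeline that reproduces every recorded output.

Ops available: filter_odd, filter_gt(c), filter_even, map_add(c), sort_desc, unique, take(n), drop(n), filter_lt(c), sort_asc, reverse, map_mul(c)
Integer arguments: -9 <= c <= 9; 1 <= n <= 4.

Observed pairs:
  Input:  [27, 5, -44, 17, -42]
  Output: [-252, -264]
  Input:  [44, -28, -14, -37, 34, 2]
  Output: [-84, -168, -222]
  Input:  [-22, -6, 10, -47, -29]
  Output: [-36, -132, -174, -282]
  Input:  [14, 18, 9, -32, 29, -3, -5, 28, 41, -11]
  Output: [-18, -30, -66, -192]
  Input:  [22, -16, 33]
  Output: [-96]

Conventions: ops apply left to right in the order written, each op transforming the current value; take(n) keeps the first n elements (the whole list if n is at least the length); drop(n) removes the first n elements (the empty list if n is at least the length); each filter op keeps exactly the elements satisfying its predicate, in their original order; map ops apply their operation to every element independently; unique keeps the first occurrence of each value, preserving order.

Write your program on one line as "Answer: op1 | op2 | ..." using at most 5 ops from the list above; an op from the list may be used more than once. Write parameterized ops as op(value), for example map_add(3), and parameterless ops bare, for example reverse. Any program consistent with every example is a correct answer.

map_mul(6) | sort_asc | filter_lt(2) | sort_desc

Check, running the answer program on each example:
  [27, 5, -44, 17, -42] -> [162, 30, -264, 102, -252] -> [-264, -252, 30, 102, 162] -> [-264, -252] -> [-252, -264]
  [44, -28, -14, -37, 34, 2] -> [264, -168, -84, -222, 204, 12] -> [-222, -168, -84, 12, 204, 264] -> [-222, -168, -84] -> [-84, -168, -222]
  [-22, -6, 10, -47, -29] -> [-132, -36, 60, -282, -174] -> [-282, -174, -132, -36, 60] -> [-282, -174, -132, -36] -> [-36, -132, -174, -282]
  [14, 18, 9, -32, 29, -3, -5, 28, 41, -11] -> [84, 108, 54, -192, 174, -18, -30, 168, 246, -66] -> [-192, -66, -30, -18, 54, 84, 108, 168, 174, 246] -> [-192, -66, -30, -18] -> [-18, -30, -66, -192]
  [22, -16, 33] -> [132, -96, 198] -> [-96, 132, 198] -> [-96] -> [-96]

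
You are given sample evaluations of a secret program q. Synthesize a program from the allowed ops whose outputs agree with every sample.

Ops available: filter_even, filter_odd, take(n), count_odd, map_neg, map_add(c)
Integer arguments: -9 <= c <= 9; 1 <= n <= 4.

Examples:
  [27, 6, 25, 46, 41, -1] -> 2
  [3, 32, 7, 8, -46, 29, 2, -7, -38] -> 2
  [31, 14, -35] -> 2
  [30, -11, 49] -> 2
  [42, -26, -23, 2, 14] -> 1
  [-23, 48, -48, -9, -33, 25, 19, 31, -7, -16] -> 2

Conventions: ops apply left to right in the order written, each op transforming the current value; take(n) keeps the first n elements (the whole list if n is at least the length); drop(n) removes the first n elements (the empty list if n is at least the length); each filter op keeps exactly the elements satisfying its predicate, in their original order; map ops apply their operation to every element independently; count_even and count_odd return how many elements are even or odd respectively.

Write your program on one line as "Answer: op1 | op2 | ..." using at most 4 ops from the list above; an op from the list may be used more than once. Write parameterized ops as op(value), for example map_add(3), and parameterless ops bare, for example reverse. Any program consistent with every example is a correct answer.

map_add(-6) | map_neg | take(4) | count_odd

Check, running the answer program on each example:
  [27, 6, 25, 46, 41, -1] -> [21, 0, 19, 40, 35, -7] -> [-21, 0, -19, -40, -35, 7] -> [-21, 0, -19, -40] -> 2
  [3, 32, 7, 8, -46, 29, 2, -7, -38] -> [-3, 26, 1, 2, -52, 23, -4, -13, -44] -> [3, -26, -1, -2, 52, -23, 4, 13, 44] -> [3, -26, -1, -2] -> 2
  [31, 14, -35] -> [25, 8, -41] -> [-25, -8, 41] -> [-25, -8, 41] -> 2
  [30, -11, 49] -> [24, -17, 43] -> [-24, 17, -43] -> [-24, 17, -43] -> 2
  [42, -26, -23, 2, 14] -> [36, -32, -29, -4, 8] -> [-36, 32, 29, 4, -8] -> [-36, 32, 29, 4] -> 1
  [-23, 48, -48, -9, -33, 25, 19, 31, -7, -16] -> [-29, 42, -54, -15, -39, 19, 13, 25, -13, -22] -> [29, -42, 54, 15, 39, -19, -13, -25, 13, 22] -> [29, -42, 54, 15] -> 2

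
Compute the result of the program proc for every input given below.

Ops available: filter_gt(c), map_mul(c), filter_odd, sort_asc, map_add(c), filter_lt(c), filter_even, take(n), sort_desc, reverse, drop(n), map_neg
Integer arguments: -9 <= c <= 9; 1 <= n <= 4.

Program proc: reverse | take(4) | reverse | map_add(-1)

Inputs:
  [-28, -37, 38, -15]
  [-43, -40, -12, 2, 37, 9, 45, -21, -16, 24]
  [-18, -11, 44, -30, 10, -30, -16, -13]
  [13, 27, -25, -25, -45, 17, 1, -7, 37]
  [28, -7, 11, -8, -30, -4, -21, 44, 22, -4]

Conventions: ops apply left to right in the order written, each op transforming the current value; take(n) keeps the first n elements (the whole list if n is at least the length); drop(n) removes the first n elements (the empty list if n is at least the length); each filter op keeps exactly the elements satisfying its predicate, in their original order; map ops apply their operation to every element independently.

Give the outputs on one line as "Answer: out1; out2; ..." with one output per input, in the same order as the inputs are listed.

Execution, op by op:
  [-28, -37, 38, -15] -> [-15, 38, -37, -28] -> [-15, 38, -37, -28] -> [-28, -37, 38, -15] -> [-29, -38, 37, -16]
  [-43, -40, -12, 2, 37, 9, 45, -21, -16, 24] -> [24, -16, -21, 45, 9, 37, 2, -12, -40, -43] -> [24, -16, -21, 45] -> [45, -21, -16, 24] -> [44, -22, -17, 23]
  [-18, -11, 44, -30, 10, -30, -16, -13] -> [-13, -16, -30, 10, -30, 44, -11, -18] -> [-13, -16, -30, 10] -> [10, -30, -16, -13] -> [9, -31, -17, -14]
  [13, 27, -25, -25, -45, 17, 1, -7, 37] -> [37, -7, 1, 17, -45, -25, -25, 27, 13] -> [37, -7, 1, 17] -> [17, 1, -7, 37] -> [16, 0, -8, 36]
  [28, -7, 11, -8, -30, -4, -21, 44, 22, -4] -> [-4, 22, 44, -21, -4, -30, -8, 11, -7, 28] -> [-4, 22, 44, -21] -> [-21, 44, 22, -4] -> [-22, 43, 21, -5]

[-29, -38, 37, -16]; [44, -22, -17, 23]; [9, -31, -17, -14]; [16, 0, -8, 36]; [-22, 43, 21, -5]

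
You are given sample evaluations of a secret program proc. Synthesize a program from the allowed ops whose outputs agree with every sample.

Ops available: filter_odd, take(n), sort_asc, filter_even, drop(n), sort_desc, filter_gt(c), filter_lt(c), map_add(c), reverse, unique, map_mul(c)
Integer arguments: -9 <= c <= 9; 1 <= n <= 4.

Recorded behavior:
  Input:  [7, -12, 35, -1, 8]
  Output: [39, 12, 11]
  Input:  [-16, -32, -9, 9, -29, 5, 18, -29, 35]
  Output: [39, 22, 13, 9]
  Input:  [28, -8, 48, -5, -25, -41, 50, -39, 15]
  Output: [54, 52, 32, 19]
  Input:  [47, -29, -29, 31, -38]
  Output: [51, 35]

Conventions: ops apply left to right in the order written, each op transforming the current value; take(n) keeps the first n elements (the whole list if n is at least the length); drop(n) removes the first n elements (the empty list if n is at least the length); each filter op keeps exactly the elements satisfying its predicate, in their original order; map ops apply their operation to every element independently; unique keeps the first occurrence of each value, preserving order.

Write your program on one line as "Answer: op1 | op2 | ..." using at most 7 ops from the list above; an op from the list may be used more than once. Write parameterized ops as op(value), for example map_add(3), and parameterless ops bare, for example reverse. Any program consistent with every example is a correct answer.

sort_asc | map_add(-1) | sort_desc | map_add(6) | filter_gt(6) | map_add(-1)

Check, running the answer program on each example:
  [7, -12, 35, -1, 8] -> [-12, -1, 7, 8, 35] -> [-13, -2, 6, 7, 34] -> [34, 7, 6, -2, -13] -> [40, 13, 12, 4, -7] -> [40, 13, 12] -> [39, 12, 11]
  [-16, -32, -9, 9, -29, 5, 18, -29, 35] -> [-32, -29, -29, -16, -9, 5, 9, 18, 35] -> [-33, -30, -30, -17, -10, 4, 8, 17, 34] -> [34, 17, 8, 4, -10, -17, -30, -30, -33] -> [40, 23, 14, 10, -4, -11, -24, -24, -27] -> [40, 23, 14, 10] -> [39, 22, 13, 9]
  [28, -8, 48, -5, -25, -41, 50, -39, 15] -> [-41, -39, -25, -8, -5, 15, 28, 48, 50] -> [-42, -40, -26, -9, -6, 14, 27, 47, 49] -> [49, 47, 27, 14, -6, -9, -26, -40, -42] -> [55, 53, 33, 20, 0, -3, -20, -34, -36] -> [55, 53, 33, 20] -> [54, 52, 32, 19]
  [47, -29, -29, 31, -38] -> [-38, -29, -29, 31, 47] -> [-39, -30, -30, 30, 46] -> [46, 30, -30, -30, -39] -> [52, 36, -24, -24, -33] -> [52, 36] -> [51, 35]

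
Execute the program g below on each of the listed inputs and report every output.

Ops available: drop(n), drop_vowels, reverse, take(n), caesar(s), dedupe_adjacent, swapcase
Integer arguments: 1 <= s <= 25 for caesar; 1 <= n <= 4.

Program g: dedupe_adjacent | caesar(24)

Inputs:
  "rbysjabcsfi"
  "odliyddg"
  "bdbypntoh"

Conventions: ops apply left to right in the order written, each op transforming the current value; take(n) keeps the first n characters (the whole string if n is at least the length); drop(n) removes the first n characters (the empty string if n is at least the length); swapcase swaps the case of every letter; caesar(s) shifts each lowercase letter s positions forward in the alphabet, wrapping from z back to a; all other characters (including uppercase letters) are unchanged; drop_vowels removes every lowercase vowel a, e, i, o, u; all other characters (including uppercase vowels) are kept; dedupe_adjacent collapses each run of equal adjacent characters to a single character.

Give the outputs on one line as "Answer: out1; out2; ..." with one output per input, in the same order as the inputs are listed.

"pzwqhyzaqdg"; "mbjgwbe"; "zbzwnlrmf"

Execution, op by op:
  "rbysjabcsfi" -> "rbysjabcsfi" -> "pzwqhyzaqdg"
  "odliyddg" -> "odliydg" -> "mbjgwbe"
  "bdbypntoh" -> "bdbypntoh" -> "zbzwnlrmf"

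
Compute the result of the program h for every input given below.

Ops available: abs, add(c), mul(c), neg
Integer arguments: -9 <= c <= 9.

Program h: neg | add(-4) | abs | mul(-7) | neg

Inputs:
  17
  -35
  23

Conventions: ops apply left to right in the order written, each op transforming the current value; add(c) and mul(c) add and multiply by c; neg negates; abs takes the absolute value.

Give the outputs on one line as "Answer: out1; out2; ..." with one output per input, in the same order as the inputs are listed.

Execution, op by op:
  17 -> -17 -> -21 -> 21 -> -147 -> 147
  -35 -> 35 -> 31 -> 31 -> -217 -> 217
  23 -> -23 -> -27 -> 27 -> -189 -> 189

147; 217; 189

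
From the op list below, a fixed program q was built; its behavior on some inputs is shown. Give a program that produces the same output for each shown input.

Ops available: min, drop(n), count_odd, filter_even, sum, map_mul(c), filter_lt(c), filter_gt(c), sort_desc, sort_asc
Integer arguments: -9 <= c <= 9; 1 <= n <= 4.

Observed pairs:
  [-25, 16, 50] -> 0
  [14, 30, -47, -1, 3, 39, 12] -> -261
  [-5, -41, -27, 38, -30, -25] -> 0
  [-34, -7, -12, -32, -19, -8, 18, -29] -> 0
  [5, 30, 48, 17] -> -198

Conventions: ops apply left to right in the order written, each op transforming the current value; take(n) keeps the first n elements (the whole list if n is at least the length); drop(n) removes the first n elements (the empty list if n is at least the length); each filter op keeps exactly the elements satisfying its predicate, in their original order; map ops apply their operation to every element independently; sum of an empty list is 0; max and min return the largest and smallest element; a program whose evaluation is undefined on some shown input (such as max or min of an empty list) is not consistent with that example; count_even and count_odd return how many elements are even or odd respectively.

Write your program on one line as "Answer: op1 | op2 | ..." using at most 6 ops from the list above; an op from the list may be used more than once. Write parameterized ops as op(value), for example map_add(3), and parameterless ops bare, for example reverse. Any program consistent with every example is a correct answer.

sort_desc | map_mul(-3) | filter_lt(-5) | drop(2) | map_mul(3) | sum

Check, running the answer program on each example:
  [-25, 16, 50] -> [50, 16, -25] -> [-150, -48, 75] -> [-150, -48] -> [] -> [] -> 0
  [14, 30, -47, -1, 3, 39, 12] -> [39, 30, 14, 12, 3, -1, -47] -> [-117, -90, -42, -36, -9, 3, 141] -> [-117, -90, -42, -36, -9] -> [-42, -36, -9] -> [-126, -108, -27] -> -261
  [-5, -41, -27, 38, -30, -25] -> [38, -5, -25, -27, -30, -41] -> [-114, 15, 75, 81, 90, 123] -> [-114] -> [] -> [] -> 0
  [-34, -7, -12, -32, -19, -8, 18, -29] -> [18, -7, -8, -12, -19, -29, -32, -34] -> [-54, 21, 24, 36, 57, 87, 96, 102] -> [-54] -> [] -> [] -> 0
  [5, 30, 48, 17] -> [48, 30, 17, 5] -> [-144, -90, -51, -15] -> [-144, -90, -51, -15] -> [-51, -15] -> [-153, -45] -> -198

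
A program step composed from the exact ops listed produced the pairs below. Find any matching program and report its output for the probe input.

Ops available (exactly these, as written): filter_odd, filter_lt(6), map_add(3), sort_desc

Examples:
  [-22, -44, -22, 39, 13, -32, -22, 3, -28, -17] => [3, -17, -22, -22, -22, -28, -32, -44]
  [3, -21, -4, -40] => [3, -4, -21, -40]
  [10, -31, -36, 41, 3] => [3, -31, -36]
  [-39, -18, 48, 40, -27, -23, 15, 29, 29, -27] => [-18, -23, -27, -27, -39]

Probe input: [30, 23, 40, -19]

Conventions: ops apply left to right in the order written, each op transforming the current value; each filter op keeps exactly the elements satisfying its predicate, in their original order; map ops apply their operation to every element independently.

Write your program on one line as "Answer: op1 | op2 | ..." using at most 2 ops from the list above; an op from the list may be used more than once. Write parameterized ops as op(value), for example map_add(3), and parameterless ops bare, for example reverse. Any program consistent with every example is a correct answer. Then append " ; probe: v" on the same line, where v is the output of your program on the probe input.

sort_desc | filter_lt(6) ; probe: [-19]

Check, running the answer program on each example:
  [-22, -44, -22, 39, 13, -32, -22, 3, -28, -17] -> [39, 13, 3, -17, -22, -22, -22, -28, -32, -44] -> [3, -17, -22, -22, -22, -28, -32, -44]
  [3, -21, -4, -40] -> [3, -4, -21, -40] -> [3, -4, -21, -40]
  [10, -31, -36, 41, 3] -> [41, 10, 3, -31, -36] -> [3, -31, -36]
  [-39, -18, 48, 40, -27, -23, 15, 29, 29, -27] -> [48, 40, 29, 29, 15, -18, -23, -27, -27, -39] -> [-18, -23, -27, -27, -39]
  probe: [30, 23, 40, -19] -> [40, 30, 23, -19] -> [-19]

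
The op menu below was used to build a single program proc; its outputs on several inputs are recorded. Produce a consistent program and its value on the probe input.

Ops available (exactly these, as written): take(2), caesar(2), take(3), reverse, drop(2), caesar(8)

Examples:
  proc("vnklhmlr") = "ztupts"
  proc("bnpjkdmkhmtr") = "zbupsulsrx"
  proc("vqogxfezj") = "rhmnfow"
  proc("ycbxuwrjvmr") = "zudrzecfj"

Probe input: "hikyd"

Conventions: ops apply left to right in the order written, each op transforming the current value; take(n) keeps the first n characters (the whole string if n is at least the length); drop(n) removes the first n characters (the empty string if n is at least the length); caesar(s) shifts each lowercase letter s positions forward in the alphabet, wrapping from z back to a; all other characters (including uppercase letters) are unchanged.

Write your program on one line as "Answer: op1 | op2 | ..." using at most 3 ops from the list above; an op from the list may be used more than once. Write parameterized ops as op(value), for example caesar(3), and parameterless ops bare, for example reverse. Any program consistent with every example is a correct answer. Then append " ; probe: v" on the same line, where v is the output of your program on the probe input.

caesar(8) | drop(2) | reverse ; probe: "lgs"

Check, running the answer program on each example:
  "vnklhmlr" -> "dvstputz" -> "stputz" -> "ztupts"
  "bnpjkdmkhmtr" -> "jvxrsluspubz" -> "xrsluspubz" -> "zbupsulsrx"
  "vqogxfezj" -> "dywofnmhr" -> "wofnmhr" -> "rhmnfow"
  "ycbxuwrjvmr" -> "gkjfcezrduz" -> "jfcezrduz" -> "zudrzecfj"
  probe: "hikyd" -> "pqsgl" -> "sgl" -> "lgs"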